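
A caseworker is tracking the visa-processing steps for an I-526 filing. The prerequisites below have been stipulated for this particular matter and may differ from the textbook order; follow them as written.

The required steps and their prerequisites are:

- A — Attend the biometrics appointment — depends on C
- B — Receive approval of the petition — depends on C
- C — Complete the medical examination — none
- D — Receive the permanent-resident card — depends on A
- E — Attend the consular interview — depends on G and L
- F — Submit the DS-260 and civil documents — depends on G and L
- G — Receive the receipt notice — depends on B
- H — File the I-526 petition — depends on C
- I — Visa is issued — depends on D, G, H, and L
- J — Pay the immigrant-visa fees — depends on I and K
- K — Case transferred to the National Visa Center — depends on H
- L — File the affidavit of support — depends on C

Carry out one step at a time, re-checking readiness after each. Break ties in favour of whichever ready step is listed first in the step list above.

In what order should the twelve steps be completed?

C, A, B, D, G, H, K, L, E, F, I, J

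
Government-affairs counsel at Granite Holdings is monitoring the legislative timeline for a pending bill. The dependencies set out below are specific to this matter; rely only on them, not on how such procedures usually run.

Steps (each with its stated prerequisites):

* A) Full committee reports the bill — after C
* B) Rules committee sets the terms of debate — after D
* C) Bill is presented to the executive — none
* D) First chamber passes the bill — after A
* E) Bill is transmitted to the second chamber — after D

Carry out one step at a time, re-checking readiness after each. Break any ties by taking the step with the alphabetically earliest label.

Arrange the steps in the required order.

C → A → D → B → E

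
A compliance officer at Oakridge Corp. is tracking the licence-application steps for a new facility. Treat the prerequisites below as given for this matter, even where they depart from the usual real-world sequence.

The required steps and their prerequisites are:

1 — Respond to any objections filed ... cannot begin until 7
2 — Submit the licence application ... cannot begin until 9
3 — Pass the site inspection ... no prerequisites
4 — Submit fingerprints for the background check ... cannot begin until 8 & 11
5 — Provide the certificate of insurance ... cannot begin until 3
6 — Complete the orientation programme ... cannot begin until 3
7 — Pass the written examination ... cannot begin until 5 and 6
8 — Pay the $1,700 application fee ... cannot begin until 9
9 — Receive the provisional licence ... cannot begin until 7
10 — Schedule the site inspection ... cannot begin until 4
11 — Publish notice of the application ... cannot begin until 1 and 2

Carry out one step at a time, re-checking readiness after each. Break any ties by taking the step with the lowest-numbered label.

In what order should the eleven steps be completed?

3 has no prerequisites → 3 first.
Ready: 5 and 6. 5 has the earlier label → 5.
6 needed 3, now all done → 6.
7 needed 5 and 6, now all done → 7.
Now 1 and 9 have their prerequisites met. 1 has the earlier label, so 1 next.
That leaves 9 as the only ready step → 9.
2 and 8 are both available; 2 has the earlier label → 2.
11 now also ready, so the ready set is {8, 11}; 8 has the earlier label → 8.
That leaves 11 as the only ready step → 11.
4 needed 8 and 11, now all done → 4.
10 is the only step now ready → 10.

3, 5, 6, 7, 1, 9, 2, 8, 11, 4, 10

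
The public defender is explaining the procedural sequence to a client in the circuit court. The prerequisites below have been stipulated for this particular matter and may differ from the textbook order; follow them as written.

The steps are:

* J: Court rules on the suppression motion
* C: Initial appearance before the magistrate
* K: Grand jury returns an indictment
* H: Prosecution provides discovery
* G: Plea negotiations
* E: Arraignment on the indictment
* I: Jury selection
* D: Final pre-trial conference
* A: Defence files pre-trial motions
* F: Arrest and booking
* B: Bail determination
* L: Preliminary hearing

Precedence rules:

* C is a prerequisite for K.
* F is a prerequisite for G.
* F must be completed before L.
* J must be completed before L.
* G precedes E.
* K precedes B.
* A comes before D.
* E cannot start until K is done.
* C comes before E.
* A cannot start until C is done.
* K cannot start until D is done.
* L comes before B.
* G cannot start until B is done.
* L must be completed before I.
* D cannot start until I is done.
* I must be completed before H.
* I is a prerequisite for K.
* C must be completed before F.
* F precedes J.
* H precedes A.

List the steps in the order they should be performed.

C F J L I H A D K B G E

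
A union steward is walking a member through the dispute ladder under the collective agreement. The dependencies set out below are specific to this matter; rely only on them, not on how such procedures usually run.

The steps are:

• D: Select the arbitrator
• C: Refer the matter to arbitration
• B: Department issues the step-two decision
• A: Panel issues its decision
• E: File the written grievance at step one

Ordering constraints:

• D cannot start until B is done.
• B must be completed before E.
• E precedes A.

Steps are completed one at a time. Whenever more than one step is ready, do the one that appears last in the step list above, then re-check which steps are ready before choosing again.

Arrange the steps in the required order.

B E A C D

Nothing is required for B and C. B is listed later → B first.
E and D now also ready, so the ready set is {E, C, D}; E is listed later → E.
A now also ready, so the ready set is {A, C, D}; A is listed later → A.
Now C and D have their prerequisites met. C is listed later, so C next.
D needed B, now all done → D.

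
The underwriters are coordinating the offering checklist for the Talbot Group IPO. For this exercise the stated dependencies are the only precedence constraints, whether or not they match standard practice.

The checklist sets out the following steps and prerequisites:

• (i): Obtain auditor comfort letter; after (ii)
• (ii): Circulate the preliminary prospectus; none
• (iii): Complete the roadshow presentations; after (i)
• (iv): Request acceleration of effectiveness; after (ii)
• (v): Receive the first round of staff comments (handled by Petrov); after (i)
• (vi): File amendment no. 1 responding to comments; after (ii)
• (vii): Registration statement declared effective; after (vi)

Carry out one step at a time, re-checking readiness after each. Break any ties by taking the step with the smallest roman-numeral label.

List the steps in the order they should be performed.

(ii), (i), (iii), (iv), (v), (vi), (vii)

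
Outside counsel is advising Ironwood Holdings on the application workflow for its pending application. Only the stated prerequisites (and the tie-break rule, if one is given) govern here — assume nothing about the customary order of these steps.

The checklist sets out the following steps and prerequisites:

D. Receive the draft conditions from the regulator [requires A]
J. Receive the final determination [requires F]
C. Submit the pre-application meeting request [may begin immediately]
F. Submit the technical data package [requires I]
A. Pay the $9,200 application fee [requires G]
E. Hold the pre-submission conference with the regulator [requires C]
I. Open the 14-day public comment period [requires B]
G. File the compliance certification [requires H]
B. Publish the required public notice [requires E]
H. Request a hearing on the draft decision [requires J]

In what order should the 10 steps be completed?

C has no prerequisites → C first.
That leaves E as the only ready step → E.
That leaves B as the only ready step → B.
I is the only step now ready → I.
F needed I, now all done → F.
J is the only step now ready → J.
H is the only step now ready → H.
G is the only step now ready → G.
That leaves A as the only ready step → A.
Next only D has its prerequisites met → D.

C, E, B, I, F, J, H, G, A, D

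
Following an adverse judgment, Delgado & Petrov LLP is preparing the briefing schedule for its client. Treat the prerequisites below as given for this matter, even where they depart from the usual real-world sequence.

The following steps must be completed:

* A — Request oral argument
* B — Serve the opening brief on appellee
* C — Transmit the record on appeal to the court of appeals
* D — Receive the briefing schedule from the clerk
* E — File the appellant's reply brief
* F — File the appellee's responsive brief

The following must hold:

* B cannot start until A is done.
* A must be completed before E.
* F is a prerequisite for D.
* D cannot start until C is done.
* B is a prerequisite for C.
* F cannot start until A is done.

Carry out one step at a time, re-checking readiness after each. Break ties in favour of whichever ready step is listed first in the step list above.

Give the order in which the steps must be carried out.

A, B, C, E, F, D

A is the only step with nothing outstanding, so it goes first.
B, E and F are all available; B is listed earlier → B.
C now also ready, so the ready set is {C, E, F}; C is listed earlier → C.
Now E and F have their prerequisites met. E is listed earlier, so E next.
F is the only step now ready → F.
D needed C and F, now all done → D.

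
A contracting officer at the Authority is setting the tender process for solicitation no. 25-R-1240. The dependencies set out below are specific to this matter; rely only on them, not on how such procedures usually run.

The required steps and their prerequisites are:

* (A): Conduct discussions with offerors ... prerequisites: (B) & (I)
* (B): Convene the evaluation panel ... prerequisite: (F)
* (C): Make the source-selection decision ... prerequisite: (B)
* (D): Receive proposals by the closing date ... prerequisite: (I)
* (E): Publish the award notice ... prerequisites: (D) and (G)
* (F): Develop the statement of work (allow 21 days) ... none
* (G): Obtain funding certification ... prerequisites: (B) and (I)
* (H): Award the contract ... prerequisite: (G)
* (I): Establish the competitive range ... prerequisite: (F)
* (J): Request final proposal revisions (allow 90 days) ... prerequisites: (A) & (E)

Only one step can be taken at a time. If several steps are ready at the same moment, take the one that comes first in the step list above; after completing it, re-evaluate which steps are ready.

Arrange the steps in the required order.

(F) → (B) → (C) → (I) → (A) → (D) → (G) → (E) → (H) → (J)

(F) is the only step with nothing outstanding, so it goes first.
Ready: (B) and (I). (B) is listed earlier → (B).
(C) now also ready, so the ready set is {(C), (I)}; (C) is listed earlier → (C).
That leaves (I) as the only ready step → (I).
Ready: (A), (D) and (G). (A) is listed earlier → (A).
Ready: (D) and (G). (D) is listed earlier → (D).
That leaves (G) as the only ready step → (G).
Now (E) and (H) have their prerequisites met. (E) is listed earlier, so (E) next.
(J) now also ready, so the ready set is {(H), (J)}; (H) is listed earlier → (H).
(J) needed (A) and (E), now all done → (J).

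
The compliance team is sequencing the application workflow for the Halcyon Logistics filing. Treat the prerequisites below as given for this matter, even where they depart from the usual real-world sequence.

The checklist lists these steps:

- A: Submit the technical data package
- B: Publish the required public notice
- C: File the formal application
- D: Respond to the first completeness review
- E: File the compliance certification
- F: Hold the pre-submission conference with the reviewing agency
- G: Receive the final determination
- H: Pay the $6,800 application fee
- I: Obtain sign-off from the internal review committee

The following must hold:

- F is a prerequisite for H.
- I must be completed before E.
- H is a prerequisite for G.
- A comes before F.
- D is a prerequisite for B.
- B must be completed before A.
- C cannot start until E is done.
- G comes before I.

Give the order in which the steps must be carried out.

D is the only step with nothing outstanding, so it goes first.
B needed D, now all done → B.
That leaves A as the only ready step → A.
F needed A, now all done → F.
H is the only step now ready → H.
G needed H, now all done → G.
Next only I has its prerequisites met → I.
Next only E has its prerequisites met → E.
C is the only step now ready → C.

D → B → A → F → H → G → I → E → C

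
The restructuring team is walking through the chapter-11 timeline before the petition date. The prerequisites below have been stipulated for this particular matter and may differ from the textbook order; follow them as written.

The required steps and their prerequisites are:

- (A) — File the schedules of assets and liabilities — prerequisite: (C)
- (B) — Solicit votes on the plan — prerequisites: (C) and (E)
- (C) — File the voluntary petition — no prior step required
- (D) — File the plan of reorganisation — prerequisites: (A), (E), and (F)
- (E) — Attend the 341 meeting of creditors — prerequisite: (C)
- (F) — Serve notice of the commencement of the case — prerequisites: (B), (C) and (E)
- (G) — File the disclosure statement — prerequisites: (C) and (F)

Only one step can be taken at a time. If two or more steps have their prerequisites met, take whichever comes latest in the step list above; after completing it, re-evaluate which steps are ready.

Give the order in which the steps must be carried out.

(C), (E), (B), (F), (G), (A), (D)

Only (C) has no prerequisites, so it is first.
Now (E) and (A) have their prerequisites met. (E) is listed later, so (E) next.
Ready: (B) and (A). (B) is listed later → (B).
(F) and (A) are both available; (F) is listed later → (F).
(G) now also ready, so the ready set is {(G), (A)}; (G) is listed later → (G).
(A) is the only step now ready → (A).
Next only (D) has its prerequisites met → (D).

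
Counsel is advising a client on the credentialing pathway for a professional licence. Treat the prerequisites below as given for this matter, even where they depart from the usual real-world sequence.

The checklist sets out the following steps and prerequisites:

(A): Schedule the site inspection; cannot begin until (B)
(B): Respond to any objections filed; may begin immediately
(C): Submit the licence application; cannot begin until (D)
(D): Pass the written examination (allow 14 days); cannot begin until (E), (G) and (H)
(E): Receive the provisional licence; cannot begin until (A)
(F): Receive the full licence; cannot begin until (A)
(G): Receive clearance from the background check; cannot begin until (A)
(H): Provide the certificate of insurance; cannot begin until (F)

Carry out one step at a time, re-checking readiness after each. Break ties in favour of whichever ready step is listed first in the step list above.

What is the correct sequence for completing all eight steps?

(B) is the only step with nothing outstanding, so it goes first.
(A) is the only step now ready → (A).
Ready: (E), (F) and (G). (E) is listed earlier → (E).
(F) and (G) are both available; (F) is listed earlier → (F).
Ready: (G) and (H). (G) is listed earlier → (G).
(H) needed (F), now all done → (H).
(D) needed (E), (G) and (H), now all done → (D).
Next only (C) has its prerequisites met → (C).

(B) → (A) → (E) → (F) → (G) → (H) → (D) → (C)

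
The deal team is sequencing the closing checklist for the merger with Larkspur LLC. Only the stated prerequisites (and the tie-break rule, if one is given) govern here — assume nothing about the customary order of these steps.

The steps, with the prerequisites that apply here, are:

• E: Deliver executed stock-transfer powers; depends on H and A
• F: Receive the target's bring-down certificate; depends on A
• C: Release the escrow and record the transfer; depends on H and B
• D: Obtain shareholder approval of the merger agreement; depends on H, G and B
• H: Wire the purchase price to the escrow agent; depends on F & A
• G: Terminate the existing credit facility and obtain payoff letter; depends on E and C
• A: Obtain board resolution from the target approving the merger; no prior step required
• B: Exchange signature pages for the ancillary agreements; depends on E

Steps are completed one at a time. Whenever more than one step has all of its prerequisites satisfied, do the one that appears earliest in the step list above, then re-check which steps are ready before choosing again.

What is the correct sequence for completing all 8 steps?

A → F → H → E → B → C → G → D

A is the only step with nothing outstanding, so it goes first.
That leaves F as the only ready step → F.
Next only H has its prerequisites met → H.
That leaves E as the only ready step → E.
B needed E, now all done → B.
C needed H and B, now all done → C.
G needed E and C, now all done → G.
That leaves D as the only ready step → D.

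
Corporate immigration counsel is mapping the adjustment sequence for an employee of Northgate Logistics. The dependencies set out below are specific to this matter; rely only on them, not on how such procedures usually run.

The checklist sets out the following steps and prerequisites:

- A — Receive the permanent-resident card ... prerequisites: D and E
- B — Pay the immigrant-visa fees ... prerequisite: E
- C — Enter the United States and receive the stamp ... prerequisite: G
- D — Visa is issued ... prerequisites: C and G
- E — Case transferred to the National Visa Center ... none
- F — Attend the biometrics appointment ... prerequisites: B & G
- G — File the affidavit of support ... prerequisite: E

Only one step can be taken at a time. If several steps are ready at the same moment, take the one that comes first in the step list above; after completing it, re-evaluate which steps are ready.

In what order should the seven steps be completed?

E is the only step with nothing outstanding, so it goes first.
B and G are both available; B is listed earlier → B.
G needed E, now all done → G.
C and F are both available; C is listed earlier → C.
D and F are both available; D is listed earlier → D.
Now A and F have their prerequisites met. A is listed earlier, so A next.
F needed B and G, now all done → F.

E, B, G, C, D, A, F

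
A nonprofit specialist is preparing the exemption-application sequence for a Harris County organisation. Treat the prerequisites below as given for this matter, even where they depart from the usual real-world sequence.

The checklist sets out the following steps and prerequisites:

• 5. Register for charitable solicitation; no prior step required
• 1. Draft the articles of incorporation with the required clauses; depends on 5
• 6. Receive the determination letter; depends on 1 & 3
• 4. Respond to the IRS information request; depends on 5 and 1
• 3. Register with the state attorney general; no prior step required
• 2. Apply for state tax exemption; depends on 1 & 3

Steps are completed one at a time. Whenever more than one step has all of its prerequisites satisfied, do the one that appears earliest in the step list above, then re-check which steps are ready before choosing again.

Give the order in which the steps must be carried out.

5 → 1 → 4 → 3 → 6 → 2

Nothing is required for 5 and 3. 5 is listed earlier → 5 first.
Now 1 and 3 have their prerequisites met. 1 is listed earlier, so 1 next.
4 now also ready, so the ready set is {4, 3}; 4 is listed earlier → 4.
Next only 3 has its prerequisites met → 3.
Ready: 6 and 2. 6 is listed earlier → 6.
2 needed 1 and 3, now all done → 2.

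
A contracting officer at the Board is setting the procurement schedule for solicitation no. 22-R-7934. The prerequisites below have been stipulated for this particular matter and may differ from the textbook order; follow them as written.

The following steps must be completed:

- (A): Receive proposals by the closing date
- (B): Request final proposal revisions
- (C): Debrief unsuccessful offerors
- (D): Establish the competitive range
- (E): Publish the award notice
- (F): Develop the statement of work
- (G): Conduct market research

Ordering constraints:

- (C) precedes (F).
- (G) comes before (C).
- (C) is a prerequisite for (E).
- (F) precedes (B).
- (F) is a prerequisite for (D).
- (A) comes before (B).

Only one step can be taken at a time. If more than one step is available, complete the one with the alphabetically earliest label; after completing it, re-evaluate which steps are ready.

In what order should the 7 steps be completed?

(A) (G) (C) (E) (F) (B) (D)

(A) and (G) have no prerequisites; (A) has the earlier label, so (A) is first.
That leaves (G) as the only ready step → (G).
(C) needed (G), now all done → (C).
Now (E) and (F) have their prerequisites met. (E) has the earlier label, so (E) next.
(F) needed (C), now all done → (F).
Now (B) and (D) have their prerequisites met. (B) has the earlier label, so (B) next.
That leaves (D) as the only ready step → (D).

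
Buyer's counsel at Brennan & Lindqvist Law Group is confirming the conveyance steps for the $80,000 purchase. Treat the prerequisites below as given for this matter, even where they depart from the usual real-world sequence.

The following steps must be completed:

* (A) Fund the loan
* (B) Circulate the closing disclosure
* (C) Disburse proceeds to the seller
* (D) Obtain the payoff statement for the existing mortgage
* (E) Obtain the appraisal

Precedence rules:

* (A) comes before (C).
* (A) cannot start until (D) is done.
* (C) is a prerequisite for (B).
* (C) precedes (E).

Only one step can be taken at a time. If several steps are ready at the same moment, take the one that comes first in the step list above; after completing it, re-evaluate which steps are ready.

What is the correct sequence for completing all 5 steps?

(D), (A), (C), (B), (E)

(D) is the only step with nothing outstanding, so it goes first.
Next only (A) has its prerequisites met → (A).
Next only (C) has its prerequisites met → (C).
Now (B) and (E) have their prerequisites met. (B) is listed earlier, so (B) next.
(E) is the only step now ready → (E).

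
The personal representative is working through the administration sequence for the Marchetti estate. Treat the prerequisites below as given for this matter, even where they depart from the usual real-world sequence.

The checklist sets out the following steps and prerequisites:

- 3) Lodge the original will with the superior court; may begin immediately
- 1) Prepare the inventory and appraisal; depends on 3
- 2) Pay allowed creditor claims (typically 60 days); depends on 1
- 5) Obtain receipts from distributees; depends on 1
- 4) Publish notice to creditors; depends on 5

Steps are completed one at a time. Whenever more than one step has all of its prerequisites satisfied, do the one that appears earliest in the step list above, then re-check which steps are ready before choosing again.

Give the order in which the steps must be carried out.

3 → 1 → 2 → 5 → 4

3 is the only step with nothing outstanding, so it goes first.
1 needed 3, now all done → 1.
2 and 5 are both available; 2 is listed earlier → 2.
5 needed 1, now all done → 5.
That leaves 4 as the only ready step → 4.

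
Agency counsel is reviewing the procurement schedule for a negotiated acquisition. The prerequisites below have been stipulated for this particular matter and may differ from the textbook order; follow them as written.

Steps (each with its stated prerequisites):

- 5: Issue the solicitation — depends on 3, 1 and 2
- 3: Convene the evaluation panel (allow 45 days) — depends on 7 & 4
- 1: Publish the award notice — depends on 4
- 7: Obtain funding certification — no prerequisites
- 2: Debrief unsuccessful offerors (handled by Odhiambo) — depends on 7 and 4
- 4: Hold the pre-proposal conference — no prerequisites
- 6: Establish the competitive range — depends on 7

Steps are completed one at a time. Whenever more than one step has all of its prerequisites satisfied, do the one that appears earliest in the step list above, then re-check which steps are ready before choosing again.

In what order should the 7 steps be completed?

7 4 3 1 2 5 6

Nothing is required for 7 and 4. 7 is listed earlier → 7 first.
4 and 6 are both available; 4 is listed earlier → 4.
3, 1, 2 and 6 are all available; 3 is listed earlier → 3.
Now 1, 2 and 6 have their prerequisites met. 1 is listed earlier, so 1 next.
2 and 6 are both available; 2 is listed earlier → 2.
5 and 6 are both available; 5 is listed earlier → 5.
That leaves 6 as the only ready step → 6.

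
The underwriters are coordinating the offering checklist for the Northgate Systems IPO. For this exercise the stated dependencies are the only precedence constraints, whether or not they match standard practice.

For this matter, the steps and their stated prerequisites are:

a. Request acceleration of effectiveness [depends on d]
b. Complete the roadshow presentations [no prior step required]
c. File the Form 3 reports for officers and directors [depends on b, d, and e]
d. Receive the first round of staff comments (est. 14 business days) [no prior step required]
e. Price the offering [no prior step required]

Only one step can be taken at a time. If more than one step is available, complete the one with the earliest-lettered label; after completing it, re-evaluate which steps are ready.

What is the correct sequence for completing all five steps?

b, d and e have no prerequisites; b has the earlier label, so b is first.
d and e are both available; d has the earlier label → d.
Now a and e have their prerequisites met. a has the earlier label, so a next.
e is the only step now ready → e.
c is the only step now ready → c.

b → d → a → e → c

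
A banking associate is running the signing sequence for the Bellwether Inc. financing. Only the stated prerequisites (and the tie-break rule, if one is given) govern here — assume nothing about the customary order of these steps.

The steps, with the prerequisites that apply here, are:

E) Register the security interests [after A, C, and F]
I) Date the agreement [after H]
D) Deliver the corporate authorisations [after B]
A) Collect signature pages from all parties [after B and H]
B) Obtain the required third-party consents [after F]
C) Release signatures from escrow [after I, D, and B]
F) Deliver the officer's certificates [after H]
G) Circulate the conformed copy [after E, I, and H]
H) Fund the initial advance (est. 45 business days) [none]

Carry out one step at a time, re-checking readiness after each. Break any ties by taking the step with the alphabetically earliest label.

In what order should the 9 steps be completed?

H → F → B → A → D → I → C → E → G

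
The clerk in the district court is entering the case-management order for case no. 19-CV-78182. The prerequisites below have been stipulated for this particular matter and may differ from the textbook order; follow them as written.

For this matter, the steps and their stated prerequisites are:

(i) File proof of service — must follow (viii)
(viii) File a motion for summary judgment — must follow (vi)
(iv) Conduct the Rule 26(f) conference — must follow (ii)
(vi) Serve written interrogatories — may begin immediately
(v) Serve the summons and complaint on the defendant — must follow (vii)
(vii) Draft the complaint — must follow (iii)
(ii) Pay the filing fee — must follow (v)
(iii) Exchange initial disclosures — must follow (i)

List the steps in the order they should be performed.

(vi), (viii), (i), (iii), (vii), (v), (ii), (iv)

Only (vi) has no prerequisites, so it is first.
(viii) is the only step now ready → (viii).
That leaves (i) as the only ready step → (i).
(iii) is the only step now ready → (iii).
(vii) needed (iii), now all done → (vii).
Next only (v) has its prerequisites met → (v).
That leaves (ii) as the only ready step → (ii).
(iv) needed (ii), now all done → (iv).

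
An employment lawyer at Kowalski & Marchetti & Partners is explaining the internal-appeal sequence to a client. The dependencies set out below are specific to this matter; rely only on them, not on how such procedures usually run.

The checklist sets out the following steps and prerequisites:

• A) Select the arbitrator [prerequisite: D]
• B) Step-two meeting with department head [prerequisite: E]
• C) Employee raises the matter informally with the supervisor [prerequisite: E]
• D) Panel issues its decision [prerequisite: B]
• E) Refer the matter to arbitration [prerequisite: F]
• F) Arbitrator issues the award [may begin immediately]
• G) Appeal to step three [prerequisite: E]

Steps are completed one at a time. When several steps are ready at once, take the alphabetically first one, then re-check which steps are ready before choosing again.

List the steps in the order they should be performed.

Only F has no prerequisites, so it is first.
E needed F, now all done → E.
Ready: B, C and G. B has the earlier label → B.
Ready: C, D and G. C has the earlier label → C.
Now D and G have their prerequisites met. D has the earlier label, so D next.
Ready: A and G. A has the earlier label → A.
Next only G has its prerequisites met → G.

F → E → B → C → D → A → G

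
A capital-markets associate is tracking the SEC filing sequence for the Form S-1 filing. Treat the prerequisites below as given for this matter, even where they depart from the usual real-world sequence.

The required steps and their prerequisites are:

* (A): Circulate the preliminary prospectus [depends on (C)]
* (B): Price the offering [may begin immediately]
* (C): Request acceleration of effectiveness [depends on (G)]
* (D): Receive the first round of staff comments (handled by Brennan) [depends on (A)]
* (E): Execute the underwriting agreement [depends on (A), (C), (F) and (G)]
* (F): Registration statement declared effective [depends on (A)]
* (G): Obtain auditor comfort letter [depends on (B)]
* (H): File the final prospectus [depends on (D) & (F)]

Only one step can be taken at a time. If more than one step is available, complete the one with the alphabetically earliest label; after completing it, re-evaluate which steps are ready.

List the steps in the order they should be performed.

(B) (G) (C) (A) (D) (F) (E) (H)

(B) has no prerequisites → (B) first.
That leaves (G) as the only ready step → (G).
Next only (C) has its prerequisites met → (C).
Next only (A) has its prerequisites met → (A).
Now (D) and (F) have their prerequisites met. (D) has the earlier label, so (D) next.
(F) needed (A), now all done → (F).
Now (E) and (H) have their prerequisites met. (E) has the earlier label, so (E) next.
(H) is the only step now ready → (H).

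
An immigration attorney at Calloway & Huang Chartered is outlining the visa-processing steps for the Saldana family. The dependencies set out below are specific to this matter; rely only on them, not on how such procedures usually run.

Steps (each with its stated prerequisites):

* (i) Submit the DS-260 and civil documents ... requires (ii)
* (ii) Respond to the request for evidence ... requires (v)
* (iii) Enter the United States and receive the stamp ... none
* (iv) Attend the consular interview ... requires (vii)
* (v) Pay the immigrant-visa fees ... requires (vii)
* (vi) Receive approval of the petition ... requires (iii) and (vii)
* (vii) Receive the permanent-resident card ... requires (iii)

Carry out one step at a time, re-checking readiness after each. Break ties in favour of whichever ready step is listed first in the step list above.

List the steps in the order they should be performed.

(iii), (vii), (iv), (v), (ii), (i), (vi)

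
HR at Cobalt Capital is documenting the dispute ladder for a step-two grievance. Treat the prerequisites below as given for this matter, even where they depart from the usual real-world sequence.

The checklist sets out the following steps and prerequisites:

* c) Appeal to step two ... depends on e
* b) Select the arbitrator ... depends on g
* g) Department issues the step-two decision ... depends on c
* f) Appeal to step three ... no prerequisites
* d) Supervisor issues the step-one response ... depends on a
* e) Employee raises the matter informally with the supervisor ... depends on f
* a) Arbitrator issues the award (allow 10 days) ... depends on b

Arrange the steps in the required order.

Only f has no prerequisites, so it is first.
e needed f, now all done → e.
c is the only step now ready → c.
g is the only step now ready → g.
That leaves b as the only ready step → b.
a needed b, now all done → a.
d needed a, now all done → d.

f e c g b a d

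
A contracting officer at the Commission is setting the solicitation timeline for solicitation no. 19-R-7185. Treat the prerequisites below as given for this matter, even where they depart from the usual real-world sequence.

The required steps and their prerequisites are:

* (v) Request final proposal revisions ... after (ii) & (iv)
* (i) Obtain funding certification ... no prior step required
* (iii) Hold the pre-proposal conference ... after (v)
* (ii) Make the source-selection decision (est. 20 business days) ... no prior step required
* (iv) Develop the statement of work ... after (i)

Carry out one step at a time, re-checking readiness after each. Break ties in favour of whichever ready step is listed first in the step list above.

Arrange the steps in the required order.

(i) → (ii) → (iv) → (v) → (iii)

Nothing is required for (i) and (ii). (i) is listed earlier → (i) first.
(iv) now also ready, so the ready set is {(ii), (iv)}; (ii) is listed earlier → (ii).
That leaves (iv) as the only ready step → (iv).
Next only (v) has its prerequisites met → (v).
(iii) needed (v), now all done → (iii).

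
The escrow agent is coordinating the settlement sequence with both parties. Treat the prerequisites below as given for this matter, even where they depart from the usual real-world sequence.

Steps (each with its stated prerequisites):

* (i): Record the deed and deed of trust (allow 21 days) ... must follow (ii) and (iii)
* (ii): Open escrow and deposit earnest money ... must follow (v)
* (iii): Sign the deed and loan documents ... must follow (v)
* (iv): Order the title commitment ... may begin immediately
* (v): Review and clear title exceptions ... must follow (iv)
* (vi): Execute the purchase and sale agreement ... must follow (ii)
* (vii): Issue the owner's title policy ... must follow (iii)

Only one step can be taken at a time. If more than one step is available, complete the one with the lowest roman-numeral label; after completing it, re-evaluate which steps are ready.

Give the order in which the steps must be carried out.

(iv) → (v) → (ii) → (iii) → (i) → (vi) → (vii)

Only (iv) has no prerequisites, so it is first.
(v) needed (iv), now all done → (v).
(ii) and (iii) are both available; (ii) has the earlier label → (ii).
(vi) now also ready, so the ready set is {(iii), (vi)}; (iii) has the earlier label → (iii).
(i) and (vii) now also ready, so the ready set is {(i), (vi), (vii)}; (i) has the earlier label → (i).
(vi) and (vii) are both available; (vi) has the earlier label → (vi).
Next only (vii) has its prerequisites met → (vii).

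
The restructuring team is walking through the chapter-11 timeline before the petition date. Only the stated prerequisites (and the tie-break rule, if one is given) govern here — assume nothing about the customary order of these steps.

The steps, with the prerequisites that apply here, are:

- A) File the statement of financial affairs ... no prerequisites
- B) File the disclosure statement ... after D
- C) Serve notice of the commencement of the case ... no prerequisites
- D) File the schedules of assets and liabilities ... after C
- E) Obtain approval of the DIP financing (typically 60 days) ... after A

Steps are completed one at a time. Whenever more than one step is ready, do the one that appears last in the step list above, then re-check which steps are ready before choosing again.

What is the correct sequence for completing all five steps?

Nothing is required for C and A. C is listed later → C first.
Ready: D and A. D is listed later → D.
Ready: B and A. B is listed later → B.
That leaves A as the only ready step → A.
That leaves E as the only ready step → E.

C → D → B → A → E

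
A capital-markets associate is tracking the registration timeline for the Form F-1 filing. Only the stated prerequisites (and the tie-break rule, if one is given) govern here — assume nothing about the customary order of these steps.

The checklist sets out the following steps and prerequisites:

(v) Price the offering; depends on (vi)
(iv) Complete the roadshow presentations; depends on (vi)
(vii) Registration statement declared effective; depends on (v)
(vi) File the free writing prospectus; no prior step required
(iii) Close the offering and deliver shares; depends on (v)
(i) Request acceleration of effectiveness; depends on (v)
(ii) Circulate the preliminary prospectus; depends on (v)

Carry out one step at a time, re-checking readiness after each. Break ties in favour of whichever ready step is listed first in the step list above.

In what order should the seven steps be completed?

(vi) (v) (iv) (vii) (iii) (i) (ii)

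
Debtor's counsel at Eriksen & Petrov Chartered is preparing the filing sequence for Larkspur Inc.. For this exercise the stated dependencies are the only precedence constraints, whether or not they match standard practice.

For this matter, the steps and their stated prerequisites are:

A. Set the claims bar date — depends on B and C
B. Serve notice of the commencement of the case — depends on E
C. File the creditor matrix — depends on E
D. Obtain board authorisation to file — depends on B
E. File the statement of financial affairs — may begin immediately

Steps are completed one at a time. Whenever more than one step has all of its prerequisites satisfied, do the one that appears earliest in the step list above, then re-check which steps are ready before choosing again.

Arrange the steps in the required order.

E has no prerequisites → E first.
Now B and C have their prerequisites met. B is listed earlier, so B next.
D now also ready, so the ready set is {C, D}; C is listed earlier → C.
Ready: A and D. A is listed earlier → A.
D is the only step now ready → D.

E → B → C → A → D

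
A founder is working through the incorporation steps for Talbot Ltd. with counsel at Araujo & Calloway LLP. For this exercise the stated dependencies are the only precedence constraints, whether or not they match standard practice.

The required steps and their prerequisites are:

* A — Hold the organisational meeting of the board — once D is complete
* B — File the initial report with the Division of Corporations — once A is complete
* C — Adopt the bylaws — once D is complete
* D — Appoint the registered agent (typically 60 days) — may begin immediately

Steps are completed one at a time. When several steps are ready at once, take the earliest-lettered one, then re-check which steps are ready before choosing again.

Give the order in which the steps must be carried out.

Only D has no prerequisites, so it is first.
Now A and C have their prerequisites met. A has the earlier label, so A next.
Ready: B and C. B has the earlier label → B.
Next only C has its prerequisites met → C.

D, A, B, C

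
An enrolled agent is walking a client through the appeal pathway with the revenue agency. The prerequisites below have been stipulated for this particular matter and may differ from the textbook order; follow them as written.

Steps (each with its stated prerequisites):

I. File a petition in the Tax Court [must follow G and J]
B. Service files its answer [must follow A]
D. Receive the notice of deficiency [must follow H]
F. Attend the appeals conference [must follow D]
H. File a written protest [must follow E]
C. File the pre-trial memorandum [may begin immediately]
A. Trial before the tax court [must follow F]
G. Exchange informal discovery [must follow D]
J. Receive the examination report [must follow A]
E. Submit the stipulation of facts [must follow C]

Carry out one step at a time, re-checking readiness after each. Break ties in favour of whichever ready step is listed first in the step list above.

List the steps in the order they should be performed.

C E H D F A B G J I

Only C has no prerequisites, so it is first.
E is the only step now ready → E.
That leaves H as the only ready step → H.
D is the only step now ready → D.
Ready: F and G. F is listed earlier → F.
A now also ready, so the ready set is {A, G}; A is listed earlier → A.
B and J now also ready, so the ready set is {B, G, J}; B is listed earlier → B.
G and J are both available; G is listed earlier → G.
J is the only step now ready → J.
Next only I has its prerequisites met → I.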